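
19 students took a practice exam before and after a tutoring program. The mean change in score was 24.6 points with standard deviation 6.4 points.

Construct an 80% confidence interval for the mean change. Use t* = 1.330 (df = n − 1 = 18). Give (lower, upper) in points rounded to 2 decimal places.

(22.65, 26.55)

This is a matched-pairs design, so SE = s_d/√n = 6.4/√19 = 1.4683.
Margin = 1.330 × 1.4683 = 1.9528; the interval is 24.6 ± 1.9528 = (22.65, 26.55).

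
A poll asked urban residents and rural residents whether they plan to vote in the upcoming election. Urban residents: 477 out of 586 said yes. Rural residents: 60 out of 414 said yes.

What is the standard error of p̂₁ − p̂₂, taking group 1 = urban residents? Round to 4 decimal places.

Sample proportions: 477/586 = 0.8140, 60/414 = 0.1449.
Each SE is √(p̂(1−p̂)/n): √(0.8140·0.1860/586) = 0.01607 and √(0.1449·0.8551/414) = 0.01730.
SE(p̂₁ − p̂₂) = √(SE₁² + SE₂²) = √(0.0002582449 + 0.00029929) = 0.02361, since the two samples are independent.

0.0236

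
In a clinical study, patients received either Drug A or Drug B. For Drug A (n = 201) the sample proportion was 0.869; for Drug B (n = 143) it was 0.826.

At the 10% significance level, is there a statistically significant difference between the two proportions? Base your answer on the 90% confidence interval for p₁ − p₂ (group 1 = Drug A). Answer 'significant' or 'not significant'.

not significant

The two standard errors are √(0.8690×0.1310/201) = 0.02380 and √(0.8260×0.1740/143) = 0.03170.
Because the samples are independent, SE_diff = √(0.02380² + 0.03170²) = 0.03964.
Using z* = 1.645 for 90%, ME = 1.645 × 0.03964 = 0.06521.
p̂₁ − p̂₂ = 0.0430; interval 0.0430 ± 0.06521 gives (-0.02221, 0.10821).
The interval (-0.02221, 0.10821) contains 0, so the difference is not significant.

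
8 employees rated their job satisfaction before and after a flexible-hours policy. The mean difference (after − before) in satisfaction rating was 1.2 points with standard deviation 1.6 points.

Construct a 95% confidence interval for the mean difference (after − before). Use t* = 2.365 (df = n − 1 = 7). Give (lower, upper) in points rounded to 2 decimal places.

This is a matched-pairs design, so SE = s_d/√n = 1.6/√8 = 0.5657.
Margin = 2.365 × 0.5657 = 1.3379; the interval is 1.2 ± 1.3379 = (-0.14, 2.54).

(-0.14, 2.54)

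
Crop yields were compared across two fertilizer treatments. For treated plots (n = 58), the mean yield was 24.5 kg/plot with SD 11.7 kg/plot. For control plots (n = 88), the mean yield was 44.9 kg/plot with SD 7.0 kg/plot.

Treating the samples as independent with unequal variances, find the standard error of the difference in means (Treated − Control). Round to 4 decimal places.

Per-group SEs: s₁/√n₁ = 11.7/√58 = 1.5363, s₂/√n₂ = 7.0/√88 = 0.7462.
Unpooled SE of the difference: √(2.36021769 + 0.55681444) = 1.7079.

1.7079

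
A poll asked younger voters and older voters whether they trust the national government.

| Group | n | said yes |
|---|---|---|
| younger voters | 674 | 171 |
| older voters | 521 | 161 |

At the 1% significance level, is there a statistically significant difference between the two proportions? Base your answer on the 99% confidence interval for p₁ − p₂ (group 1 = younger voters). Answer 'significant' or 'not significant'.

not significant

p̂₁ = 171/674 = 0.2537 and p̂₂ = 161/521 = 0.3090.
SE₁ = √(p̂₁(1−p̂₁)/n₁) = √(0.2537·0.7463/674) = 0.01676; SE₂ = √(0.3090·0.6910/521) = 0.02024.
Independent samples: SE of the difference = √(SE₁² + SE₂²) = √(0.0002808976 + 0.0004096576) = 0.02628.
z* for 99% confidence is 2.576, so the margin of error is 2.576 × 0.02628 = 0.06770.
Point estimate p̂₁ − p̂₂ = 0.2537 − 0.3090 = -0.0553.
-0.0553 ± 0.06770 → (-0.12300, 0.01240).
The interval (-0.12300, 0.01240) contains 0, so the difference is not significant.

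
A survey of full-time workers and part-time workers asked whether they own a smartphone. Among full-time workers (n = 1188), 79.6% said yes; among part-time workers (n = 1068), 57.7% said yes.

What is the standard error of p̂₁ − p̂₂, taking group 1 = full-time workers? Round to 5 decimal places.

Each SE is √(p̂(1−p̂)/n): √(0.7960·0.2040/1188) = 0.01169 and √(0.5770·0.4230/1068) = 0.01512.
SE(p̂₁ − p̂₂) = √(SE₁² + SE₂²) = √(0.0001366561 + 0.0002286144) = 0.01911, since the two samples are independent.

0.01911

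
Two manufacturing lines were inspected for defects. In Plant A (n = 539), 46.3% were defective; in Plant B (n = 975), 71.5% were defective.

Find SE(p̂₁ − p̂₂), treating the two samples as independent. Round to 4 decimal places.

0.0259

SE₁ = √(p̂₁(1−p̂₁)/n₁) = √(0.4630·0.5370/539) = 0.02148; SE₂ = √(0.7150·0.2850/975) = 0.01446.
Independent samples: SE of the difference = √(SE₁² + SE₂²) = √(0.0004613904 + 0.0002090916) = 0.02589.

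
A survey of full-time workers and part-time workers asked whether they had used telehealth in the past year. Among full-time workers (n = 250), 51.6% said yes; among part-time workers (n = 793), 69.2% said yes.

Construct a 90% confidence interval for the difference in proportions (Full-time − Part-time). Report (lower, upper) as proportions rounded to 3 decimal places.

(-0.235, -0.117)

The two standard errors are √(0.5160×0.4840/250) = 0.03161 and √(0.6920×0.3080/793) = 0.01639.
Because the samples are independent, SE_diff = √(0.03161² + 0.01639²) = 0.03561.
Using z* = 1.645 for 90%, ME = 1.645 × 0.03561 = 0.05858.
p̂₁ − p̂₂ = -0.1760; interval -0.1760 ± 0.05858 gives (-0.235, -0.117).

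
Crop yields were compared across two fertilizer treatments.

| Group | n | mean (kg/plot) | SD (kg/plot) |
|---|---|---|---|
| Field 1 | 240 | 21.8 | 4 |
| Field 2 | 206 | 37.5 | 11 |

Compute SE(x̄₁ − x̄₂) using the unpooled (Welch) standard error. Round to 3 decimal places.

SE₁ = s₁/√n₁ = 4/√240 = 0.2582; SE₂ = 11/√206 = 0.7664.
Independent samples, unequal variances: SE_diff = √(SE₁² + SE₂²) = √(0.06666724 + 0.58736896) = 0.8087.

0.809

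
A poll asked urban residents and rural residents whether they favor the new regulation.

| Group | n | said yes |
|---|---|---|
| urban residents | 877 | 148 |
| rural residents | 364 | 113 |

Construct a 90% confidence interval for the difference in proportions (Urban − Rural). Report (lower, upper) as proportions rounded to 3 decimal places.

(-0.187, -0.097)

p̂₁ = 148/877 = 0.1688 and p̂₂ = 113/364 = 0.3104.
SE₁ = √(p̂₁(1−p̂₁)/n₁) = √(0.1688·0.8312/877) = 0.01265; SE₂ = √(0.3104·0.6896/364) = 0.02425.
Independent samples: SE of the difference = √(SE₁² + SE₂²) = √(0.0001600225 + 0.0005880625) = 0.02735.
z* for 90% confidence is 1.645, so the margin of error is 1.645 × 0.02735 = 0.04499.
Point estimate p̂₁ − p̂₂ = 0.1688 − 0.3104 = -0.1416.
-0.1416 ± 0.04499 → (-0.187, -0.097).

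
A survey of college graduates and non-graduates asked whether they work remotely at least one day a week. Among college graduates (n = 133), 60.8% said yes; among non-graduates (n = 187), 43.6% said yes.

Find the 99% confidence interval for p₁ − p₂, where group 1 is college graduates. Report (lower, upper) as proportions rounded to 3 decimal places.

The two standard errors are √(0.6080×0.3920/133) = 0.04233 and √(0.4360×0.5640/187) = 0.03626.
Because the samples are independent, SE_diff = √(0.04233² + 0.03626²) = 0.05574.
Using z* = 2.576 for 99%, ME = 2.576 × 0.05574 = 0.14359.
p̂₁ − p̂₂ = 0.1720; interval 0.1720 ± 0.14359 gives (0.028, 0.316).

(0.028, 0.316)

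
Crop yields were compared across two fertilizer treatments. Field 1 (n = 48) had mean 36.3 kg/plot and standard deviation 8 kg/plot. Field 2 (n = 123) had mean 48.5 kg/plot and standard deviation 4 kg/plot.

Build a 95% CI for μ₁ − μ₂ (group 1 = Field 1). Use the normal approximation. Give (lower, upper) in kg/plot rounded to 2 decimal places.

Per-group SEs: s₁/√n₁ = 8/√48 = 1.1547, s₂/√n₂ = 4/√123 = 0.3607.
Unpooled SE of the difference: √(1.33333209 + 0.13010449) = 1.2097.
Margin of error = z* · SE = 1.960 × 1.2097 = 2.3710.
x̄₁ − x̄₂ = 36.3 − 48.5 = -12.2000.
CI: -12.2000 ± 2.3710 = (-14.57, -9.83).

(-14.57, -9.83)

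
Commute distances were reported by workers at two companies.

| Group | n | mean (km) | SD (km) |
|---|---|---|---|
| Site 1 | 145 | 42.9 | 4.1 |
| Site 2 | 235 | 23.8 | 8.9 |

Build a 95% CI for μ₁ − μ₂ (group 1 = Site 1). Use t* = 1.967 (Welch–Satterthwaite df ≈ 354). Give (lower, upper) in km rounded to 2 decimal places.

Standard errors of each mean: 4.1/√145 = 0.3405 and 8.9/√235 = 0.5806.
SE(x̄₁ − x̄₂) = √(0.3405² + 0.5806²) = 0.6731 for independent samples with unequal variances.
With t* = 1.967, the margin is 1.967 × 0.6731 = 1.3240.
x̄₁ − x̄₂ = 42.9 − 23.8 = 19.1000; the interval is 19.1000 ± 1.3240 = (17.78, 20.42).

(17.78, 20.42)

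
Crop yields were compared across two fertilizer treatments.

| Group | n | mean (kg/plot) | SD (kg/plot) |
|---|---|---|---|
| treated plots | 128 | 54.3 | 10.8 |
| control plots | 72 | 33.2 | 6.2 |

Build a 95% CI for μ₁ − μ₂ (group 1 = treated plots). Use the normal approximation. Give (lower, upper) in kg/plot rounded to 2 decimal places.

Per-group SEs: s₁/√n₁ = 10.8/√128 = 0.9546, s₂/√n₂ = 6.2/√72 = 0.7307.
Unpooled SE of the difference: √(0.91126116 + 0.53392249) = 1.2022.
Margin of error = z* · SE = 1.960 × 1.2022 = 2.3563.
x̄₁ − x̄₂ = 54.3 − 33.2 = 21.1000.
CI: 21.1000 ± 2.3563 = (18.74, 23.46).

(18.74, 23.46)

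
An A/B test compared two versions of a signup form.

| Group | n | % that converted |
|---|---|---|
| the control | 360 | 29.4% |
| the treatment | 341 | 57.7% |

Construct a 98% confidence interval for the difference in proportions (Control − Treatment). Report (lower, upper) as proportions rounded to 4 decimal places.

SE₁ = √(p̂₁(1−p̂₁)/n₁) = √(0.2940·0.7060/360) = 0.02401; SE₂ = √(0.5770·0.4230/341) = 0.02675.
Independent samples: SE of the difference = √(SE₁² + SE₂²) = √(0.0005764801 + 0.0007155625) = 0.03594.
z* for 98% confidence is 2.326, so the margin of error is 2.326 × 0.03594 = 0.08360.
Point estimate p̂₁ − p̂₂ = 0.2940 − 0.5770 = -0.2830.
-0.2830 ± 0.08360 → (-0.3666, -0.1994).

(-0.3666, -0.1994)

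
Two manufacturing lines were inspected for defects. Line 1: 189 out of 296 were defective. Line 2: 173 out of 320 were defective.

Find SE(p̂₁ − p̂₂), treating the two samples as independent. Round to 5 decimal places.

0.03944

First, p̂₁ = 189/296 = 0.6385; p̂₂ = 173/320 = 0.5406.
The two standard errors are √(0.6385×0.3615/296) = 0.02792 and √(0.5406×0.4594/320) = 0.02786.
Because the samples are independent, SE_diff = √(0.02792² + 0.02786²) = 0.03944.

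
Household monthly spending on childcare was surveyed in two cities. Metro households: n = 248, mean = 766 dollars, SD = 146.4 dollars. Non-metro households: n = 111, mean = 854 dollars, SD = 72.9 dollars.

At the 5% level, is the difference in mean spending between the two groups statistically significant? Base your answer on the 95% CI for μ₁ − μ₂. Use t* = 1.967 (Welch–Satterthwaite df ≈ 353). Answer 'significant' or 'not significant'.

Standard errors of each mean: 146.4/√248 = 9.2964 and 72.9/√111 = 6.9194.
SE(x̄₁ − x̄₂) = √(9.2964² + 6.9194²) = 11.5888 for independent samples with unequal variances.
With t* = 1.967, the margin is 1.967 × 11.5888 = 22.7952.
x̄₁ − x̄₂ = 766 − 854 = -88.0000; the interval is -88.0000 ± 22.7952 = (-110.7952, -65.2048).
The interval (-110.7952, -65.2048) does not contain 0, so the difference is significant.

significant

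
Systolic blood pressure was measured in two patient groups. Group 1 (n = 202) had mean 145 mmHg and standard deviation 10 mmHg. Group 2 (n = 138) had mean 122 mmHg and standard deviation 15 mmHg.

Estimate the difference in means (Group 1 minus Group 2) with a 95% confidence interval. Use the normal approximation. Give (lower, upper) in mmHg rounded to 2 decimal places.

(20.14, 25.86)

Standard errors of each mean: 10/√202 = 0.7036 and 15/√138 = 1.2769.
SE(x̄₁ − x̄₂) = √(0.7036² + 1.2769²) = 1.4579 for independent samples with unequal variances.
With z* = 1.960, the margin is 1.960 × 1.4579 = 2.8575.
x̄₁ − x̄₂ = 145 − 122 = 23.0000; the interval is 23.0000 ± 2.8575 = (20.14, 25.86).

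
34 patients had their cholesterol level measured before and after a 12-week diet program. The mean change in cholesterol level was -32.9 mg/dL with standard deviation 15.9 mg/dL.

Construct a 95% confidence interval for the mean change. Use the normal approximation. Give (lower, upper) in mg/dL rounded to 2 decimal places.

Paired design: SE = s_d/√n = 15.9/√34 = 2.7268.
z* = 1.960; margin of error = 1.960 × 2.7268 = 5.3445.
-32.9 ± 5.3445 → (-38.24, -27.56).

(-38.24, -27.56)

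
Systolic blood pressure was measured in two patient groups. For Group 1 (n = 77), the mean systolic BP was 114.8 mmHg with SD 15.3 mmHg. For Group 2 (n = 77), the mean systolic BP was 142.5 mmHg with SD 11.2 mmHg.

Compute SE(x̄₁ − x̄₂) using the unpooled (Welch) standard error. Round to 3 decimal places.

Standard errors of each mean: 15.3/√77 = 1.7436 and 11.2/√77 = 1.2764.
SE(x̄₁ − x̄₂) = √(1.7436² + 1.2764²) = 2.1609 for independent samples with unequal variances.

2.161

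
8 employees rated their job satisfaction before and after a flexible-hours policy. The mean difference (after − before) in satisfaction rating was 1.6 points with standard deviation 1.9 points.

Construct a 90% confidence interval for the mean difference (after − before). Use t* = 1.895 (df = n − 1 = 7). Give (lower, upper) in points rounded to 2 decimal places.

(0.33, 2.87)

This is a matched-pairs design, so SE = s_d/√n = 1.9/√8 = 0.6718.
Margin = 1.895 × 0.6718 = 1.2731; the interval is 1.6 ± 1.2731 = (0.33, 2.87).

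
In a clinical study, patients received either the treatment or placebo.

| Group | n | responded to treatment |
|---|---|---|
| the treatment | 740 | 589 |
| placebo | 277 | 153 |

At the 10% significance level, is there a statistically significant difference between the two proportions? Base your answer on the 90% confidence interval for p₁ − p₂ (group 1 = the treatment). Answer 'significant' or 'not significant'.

significant

First, p̂₁ = 589/740 = 0.7959; p̂₂ = 153/277 = 0.5523.
The two standard errors are √(0.7959×0.2041/740) = 0.01482 and √(0.5523×0.4477/277) = 0.02988.
Because the samples are independent, SE_diff = √(0.01482² + 0.02988²) = 0.03335.
Using z* = 1.645 for 90%, ME = 1.645 × 0.03335 = 0.05486.
p̂₁ − p̂₂ = 0.2436; interval 0.2436 ± 0.05486 gives (0.18874, 0.29846).
The interval (0.18874, 0.29846) does not contain 0, so the difference is significant.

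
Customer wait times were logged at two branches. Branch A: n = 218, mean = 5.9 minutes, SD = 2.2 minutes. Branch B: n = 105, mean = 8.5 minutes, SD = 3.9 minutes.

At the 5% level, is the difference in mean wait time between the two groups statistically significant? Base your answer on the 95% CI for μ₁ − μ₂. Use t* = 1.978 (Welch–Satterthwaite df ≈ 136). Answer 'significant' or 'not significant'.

significant

Standard errors of each mean: 2.2/√218 = 0.1490 and 3.9/√105 = 0.3806.
SE(x̄₁ − x̄₂) = √(0.1490² + 0.3806²) = 0.4087 for independent samples with unequal variances.
With t* = 1.978, the margin is 1.978 × 0.4087 = 0.8084.
x̄₁ − x̄₂ = 5.9 − 8.5 = -2.6000; the interval is -2.6000 ± 0.8084 = (-3.4084, -1.7916).
The interval (-3.4084, -1.7916) does not contain 0, so the difference is significant.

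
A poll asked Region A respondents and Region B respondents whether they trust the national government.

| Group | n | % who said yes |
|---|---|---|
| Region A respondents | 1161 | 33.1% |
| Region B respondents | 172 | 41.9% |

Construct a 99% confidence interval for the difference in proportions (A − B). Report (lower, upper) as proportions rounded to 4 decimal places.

Each SE is √(p̂(1−p̂)/n): √(0.3310·0.6690/1161) = 0.01381 and √(0.4190·0.5810/172) = 0.03762.
SE(p̂₁ − p̂₂) = √(SE₁² + SE₂²) = √(0.0001907161 + 0.0014152644) = 0.04007, since the two samples are independent.
At 99% confidence z* = 2.576; margin = 2.576 × 0.04007 = 0.10322.
The difference is 0.3310 − 0.4190 = -0.0880, so the interval is -0.0880 ± 0.10322 = (-0.1912, 0.0152).

(-0.1912, 0.0152)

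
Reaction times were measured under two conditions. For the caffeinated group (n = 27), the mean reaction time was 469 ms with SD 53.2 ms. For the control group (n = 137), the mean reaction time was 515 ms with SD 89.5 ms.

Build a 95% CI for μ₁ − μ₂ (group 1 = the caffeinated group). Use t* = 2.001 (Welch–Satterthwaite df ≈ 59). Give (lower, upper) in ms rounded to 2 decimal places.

(-71.57, -20.43)

Per-group SEs: s₁/√n₁ = 53.2/√27 = 10.2383, s₂/√n₂ = 89.5/√137 = 7.6465.
Unpooled SE of the difference: √(104.82278689 + 58.46896225) = 12.7786.
Margin of error = t* · SE = 2.001 × 12.7786 = 25.5700.
x̄₁ − x̄₂ = 469 − 515 = -46.0000.
CI: -46.0000 ± 25.5700 = (-71.57, -20.43).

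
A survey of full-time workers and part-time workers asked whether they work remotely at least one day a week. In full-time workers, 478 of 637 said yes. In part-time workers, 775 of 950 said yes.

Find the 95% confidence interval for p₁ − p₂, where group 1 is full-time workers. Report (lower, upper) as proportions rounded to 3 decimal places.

(-0.107, -0.024)

p̂₁ = 478/637 = 0.7504 and p̂₂ = 775/950 = 0.8158.
SE₁ = √(p̂₁(1−p̂₁)/n₁) = √(0.7504·0.2496/637) = 0.01715; SE₂ = √(0.8158·0.1842/950) = 0.01258.
Independent samples: SE of the difference = √(SE₁² + SE₂²) = √(0.0002941225 + 0.0001582564) = 0.02127.
z* for 95% confidence is 1.960, so the margin of error is 1.960 × 0.02127 = 0.04169.
Point estimate p̂₁ − p̂₂ = 0.7504 − 0.8158 = -0.0654.
-0.0654 ± 0.04169 → (-0.107, -0.024).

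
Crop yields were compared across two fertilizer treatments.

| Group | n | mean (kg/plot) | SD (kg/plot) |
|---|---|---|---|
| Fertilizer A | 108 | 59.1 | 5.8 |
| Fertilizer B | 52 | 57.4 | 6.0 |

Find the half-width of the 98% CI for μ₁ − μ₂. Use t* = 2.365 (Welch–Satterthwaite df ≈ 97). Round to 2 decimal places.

2.37

Per-group SEs: s₁/√n₁ = 5.8/√108 = 0.5581, s₂/√n₂ = 6.0/√52 = 0.8321.
Unpooled SE of the difference: √(0.31147561 + 0.69239041) = 1.0019.
Margin of error = t* · SE = 2.365 × 1.0019 = 2.3695.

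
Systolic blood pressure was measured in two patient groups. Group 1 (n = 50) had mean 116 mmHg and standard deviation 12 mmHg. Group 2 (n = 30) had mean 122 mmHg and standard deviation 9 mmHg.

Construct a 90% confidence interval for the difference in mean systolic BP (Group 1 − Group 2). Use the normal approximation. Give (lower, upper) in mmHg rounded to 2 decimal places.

Standard errors of each mean: 12/√50 = 1.6971 and 9/√30 = 1.6432.
SE(x̄₁ − x̄₂) = √(1.6971² + 1.6432²) = 2.3623 for independent samples with unequal variances.
With z* = 1.645, the margin is 1.645 × 2.3623 = 3.8860.
x̄₁ − x̄₂ = 116 − 122 = -6.0000; the interval is -6.0000 ± 3.8860 = (-9.89, -2.11).

(-9.89, -2.11)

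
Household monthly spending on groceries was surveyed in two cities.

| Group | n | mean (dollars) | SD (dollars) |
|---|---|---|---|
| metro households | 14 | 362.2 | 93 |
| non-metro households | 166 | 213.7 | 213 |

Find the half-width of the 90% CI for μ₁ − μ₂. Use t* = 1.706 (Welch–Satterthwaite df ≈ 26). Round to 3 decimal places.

Per-group SEs: s₁/√n₁ = 93/√14 = 24.8553, s₂/√n₂ = 213/√166 = 16.5320.
Unpooled SE of the difference: √(617.78593809 + 273.307024) = 29.8512.
Margin of error = t* · SE = 1.706 × 29.8512 = 50.9261.

50.926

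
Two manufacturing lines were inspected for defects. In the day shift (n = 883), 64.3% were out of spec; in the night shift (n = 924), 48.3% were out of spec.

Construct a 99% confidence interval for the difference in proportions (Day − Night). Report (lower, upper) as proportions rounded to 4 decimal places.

(0.1007, 0.2193)

Each SE is √(p̂(1−p̂)/n): √(0.6430·0.3570/883) = 0.01612 and √(0.4830·0.5170/924) = 0.01644.
SE(p̂₁ − p̂₂) = √(SE₁² + SE₂²) = √(0.0002598544 + 0.0002702736) = 0.02302, since the two samples are independent.
At 99% confidence z* = 2.576; margin = 2.576 × 0.02302 = 0.05930.
The difference is 0.6430 − 0.4830 = 0.1600, so the interval is 0.1600 ± 0.05930 = (0.1007, 0.2193).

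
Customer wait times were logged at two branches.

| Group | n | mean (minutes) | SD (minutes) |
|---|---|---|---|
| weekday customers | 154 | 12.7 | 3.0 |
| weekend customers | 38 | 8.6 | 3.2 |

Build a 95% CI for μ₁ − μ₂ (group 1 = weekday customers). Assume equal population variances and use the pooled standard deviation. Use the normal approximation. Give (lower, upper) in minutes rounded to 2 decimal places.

s_p = √[((n₁−1)s₁² + (n₂−1)s₂²)/(n₁+n₂−2)] = √[(153·3.0² + 37·3.2²)/190] = 3.0400.
SE = 3.0400·√(1/154 + 1/38) = 0.5506.
With z* = 1.960, margin = 1.960 × 0.5506 = 1.0792.
x̄₁ − x̄₂ = 12.7 − 8.6 = 4.1000; interval 4.1000 ± 1.0792 = (3.02, 5.18).

(3.02, 5.18)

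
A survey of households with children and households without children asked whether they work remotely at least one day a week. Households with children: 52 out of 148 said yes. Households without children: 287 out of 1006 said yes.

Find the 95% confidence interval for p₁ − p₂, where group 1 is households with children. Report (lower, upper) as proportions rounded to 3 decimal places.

(-0.016, 0.148)

p̂₁ = 52/148 = 0.3514 and p̂₂ = 287/1006 = 0.2853.
SE₁ = √(p̂₁(1−p̂₁)/n₁) = √(0.3514·0.6486/148) = 0.03924; SE₂ = √(0.2853·0.7147/1006) = 0.01424.
Independent samples: SE of the difference = √(SE₁² + SE₂²) = √(0.0015397776 + 0.0002027776) = 0.04174.
z* for 95% confidence is 1.960, so the margin of error is 1.960 × 0.04174 = 0.08181.
Point estimate p̂₁ − p̂₂ = 0.3514 − 0.2853 = 0.0661.
0.0661 ± 0.08181 → (-0.016, 0.148).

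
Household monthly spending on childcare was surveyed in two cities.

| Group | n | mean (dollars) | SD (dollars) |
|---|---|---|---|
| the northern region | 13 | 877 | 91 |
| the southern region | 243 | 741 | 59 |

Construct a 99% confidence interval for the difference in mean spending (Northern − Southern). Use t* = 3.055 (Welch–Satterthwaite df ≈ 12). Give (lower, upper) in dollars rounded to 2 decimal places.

SE₁ = s₁/√n₁ = 91/√13 = 25.2389; SE₂ = 59/√243 = 3.7849.
Independent samples, unequal variances: SE_diff = √(SE₁² + SE₂²) = √(637.00207321 + 14.32546801) = 25.5211.
t* = 3.055, so margin of error = 3.055 × 25.5211 = 77.9670.
Difference in means = 877 − 741 = 136.0000.
136.0000 ± 77.9670 → (58.03, 213.97).

(58.03, 213.97)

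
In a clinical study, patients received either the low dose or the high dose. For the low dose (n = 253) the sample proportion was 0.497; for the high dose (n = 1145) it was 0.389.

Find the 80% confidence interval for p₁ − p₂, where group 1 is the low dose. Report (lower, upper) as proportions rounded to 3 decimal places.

(0.064, 0.152)

SE₁ = √(p̂₁(1−p̂₁)/n₁) = √(0.4970·0.5030/253) = 0.03143; SE₂ = √(0.3890·0.6110/1145) = 0.01441.
Independent samples: SE of the difference = √(SE₁² + SE₂²) = √(0.0009878449 + 0.0002076481) = 0.03458.
z* for 80% confidence is 1.282, so the margin of error is 1.282 × 0.03458 = 0.04433.
Point estimate p̂₁ − p̂₂ = 0.4970 − 0.3890 = 0.1080.
0.1080 ± 0.04433 → (0.064, 0.152).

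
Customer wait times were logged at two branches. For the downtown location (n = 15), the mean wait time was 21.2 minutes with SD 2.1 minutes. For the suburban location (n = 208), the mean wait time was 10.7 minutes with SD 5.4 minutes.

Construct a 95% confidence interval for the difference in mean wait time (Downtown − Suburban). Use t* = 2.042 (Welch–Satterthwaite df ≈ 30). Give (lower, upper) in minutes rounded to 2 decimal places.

(9.15, 11.85)

Standard errors of each mean: 2.1/√15 = 0.5422 and 5.4/√208 = 0.3744.
SE(x̄₁ − x̄₂) = √(0.5422² + 0.3744²) = 0.6589 for independent samples with unequal variances.
With t* = 2.042, the margin is 2.042 × 0.6589 = 1.3455.
x̄₁ − x̄₂ = 21.2 − 10.7 = 10.5000; the interval is 10.5000 ± 1.3455 = (9.15, 11.85).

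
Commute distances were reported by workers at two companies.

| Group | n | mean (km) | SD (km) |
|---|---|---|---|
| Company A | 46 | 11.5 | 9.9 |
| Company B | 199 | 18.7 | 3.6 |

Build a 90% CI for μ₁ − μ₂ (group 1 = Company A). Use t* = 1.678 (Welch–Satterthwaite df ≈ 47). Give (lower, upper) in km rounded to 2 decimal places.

(-9.69, -4.71)

SE₁ = s₁/√n₁ = 9.9/√46 = 1.4597; SE₂ = 3.6/√199 = 0.2552.
Independent samples, unequal variances: SE_diff = √(SE₁² + SE₂²) = √(2.13072409 + 0.06512704) = 1.4818.
t* = 1.678, so margin of error = 1.678 × 1.4818 = 2.4865.
Difference in means = 11.5 − 18.7 = -7.2000.
-7.2000 ± 2.4865 → (-9.69, -4.71).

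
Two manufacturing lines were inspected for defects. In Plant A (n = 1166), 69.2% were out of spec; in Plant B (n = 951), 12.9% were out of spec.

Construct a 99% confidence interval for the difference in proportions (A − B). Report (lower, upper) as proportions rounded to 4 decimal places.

Each SE is √(p̂(1−p̂)/n): √(0.6920·0.3080/1166) = 0.01352 and √(0.1290·0.8710/951) = 0.01087.
SE(p̂₁ − p̂₂) = √(SE₁² + SE₂²) = √(0.0001827904 + 0.0001181569) = 0.01735, since the two samples are independent.
At 99% confidence z* = 2.576; margin = 2.576 × 0.01735 = 0.04469.
The difference is 0.6920 − 0.1290 = 0.5630, so the interval is 0.5630 ± 0.04469 = (0.5183, 0.6077).

(0.5183, 0.6077)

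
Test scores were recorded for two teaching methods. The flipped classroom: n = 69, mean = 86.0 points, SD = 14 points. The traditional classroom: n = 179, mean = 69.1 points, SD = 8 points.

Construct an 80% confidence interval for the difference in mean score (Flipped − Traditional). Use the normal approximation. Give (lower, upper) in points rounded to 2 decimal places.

(14.61, 19.19)

SE₁ = s₁/√n₁ = 14/√69 = 1.6854; SE₂ = 8/√179 = 0.5979.
Independent samples, unequal variances: SE_diff = √(SE₁² + SE₂²) = √(2.84057316 + 0.35748441) = 1.7883.
z* = 1.282, so margin of error = 1.282 × 1.7883 = 2.2926.
Difference in means = 86.0 − 69.1 = 16.9000.
16.9000 ± 2.2926 → (14.61, 19.19).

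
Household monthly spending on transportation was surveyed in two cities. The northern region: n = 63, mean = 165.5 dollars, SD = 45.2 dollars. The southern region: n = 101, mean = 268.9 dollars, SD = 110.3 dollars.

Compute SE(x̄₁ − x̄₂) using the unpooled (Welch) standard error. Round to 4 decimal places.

12.3647

SE₁ = s₁/√n₁ = 45.2/√63 = 5.6947; SE₂ = 110.3/√101 = 10.9753.
Independent samples, unequal variances: SE_diff = √(SE₁² + SE₂²) = √(32.42960809 + 120.45721009) = 12.3647.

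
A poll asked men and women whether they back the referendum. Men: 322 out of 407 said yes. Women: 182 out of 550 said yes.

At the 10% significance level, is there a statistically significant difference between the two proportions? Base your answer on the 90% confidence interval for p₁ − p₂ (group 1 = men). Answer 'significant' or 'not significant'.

significant

First, p̂₁ = 322/407 = 0.7912; p̂₂ = 182/550 = 0.3309.
The two standard errors are √(0.7912×0.2088/407) = 0.02015 and √(0.3309×0.6691/550) = 0.02006.
Because the samples are independent, SE_diff = √(0.02015² + 0.02006²) = 0.02843.
Using z* = 1.645 for 90%, ME = 1.645 × 0.02843 = 0.04677.
p̂₁ − p̂₂ = 0.4603; interval 0.4603 ± 0.04677 gives (0.41353, 0.50707).
The interval (0.41353, 0.50707) does not contain 0, so the difference is significant.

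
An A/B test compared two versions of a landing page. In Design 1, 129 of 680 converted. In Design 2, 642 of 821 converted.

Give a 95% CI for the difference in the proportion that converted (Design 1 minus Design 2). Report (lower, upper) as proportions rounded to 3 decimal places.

(-0.633, -0.551)

Sample proportions: 129/680 = 0.1897, 642/821 = 0.7820.
Each SE is √(p̂(1−p̂)/n): √(0.1897·0.8103/680) = 0.01503 and √(0.7820·0.2180/821) = 0.01441.
SE(p̂₁ − p̂₂) = √(SE₁² + SE₂²) = √(0.0002259009 + 0.0002076481) = 0.02082, since the two samples are independent.
At 95% confidence z* = 1.960; margin = 1.960 × 0.02082 = 0.04081.
The difference is 0.1897 − 0.7820 = -0.5923, so the interval is -0.5923 ± 0.04081 = (-0.633, -0.551).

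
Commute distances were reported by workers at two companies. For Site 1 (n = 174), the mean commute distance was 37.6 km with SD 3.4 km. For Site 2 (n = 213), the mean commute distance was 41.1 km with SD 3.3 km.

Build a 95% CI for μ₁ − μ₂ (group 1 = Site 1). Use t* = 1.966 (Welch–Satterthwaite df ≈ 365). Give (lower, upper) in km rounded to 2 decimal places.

(-4.17, -2.83)

SE₁ = s₁/√n₁ = 3.4/√174 = 0.2578; SE₂ = 3.3/√213 = 0.2261.
Independent samples, unequal variances: SE_diff = √(SE₁² + SE₂²) = √(0.06646084 + 0.05112121) = 0.3429.
t* = 1.966, so margin of error = 1.966 × 0.3429 = 0.6741.
Difference in means = 37.6 − 41.1 = -3.5000.
-3.5000 ± 0.6741 → (-4.17, -2.83).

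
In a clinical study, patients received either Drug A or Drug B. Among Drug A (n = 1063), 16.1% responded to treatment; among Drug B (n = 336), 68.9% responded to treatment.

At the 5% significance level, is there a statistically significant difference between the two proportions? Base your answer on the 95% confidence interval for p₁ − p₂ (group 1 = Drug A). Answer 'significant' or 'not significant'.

significant

SE₁ = √(p̂₁(1−p̂₁)/n₁) = √(0.1610·0.8390/1063) = 0.01127; SE₂ = √(0.6890·0.3110/336) = 0.02525.
Independent samples: SE of the difference = √(SE₁² + SE₂²) = √(0.0001270129 + 0.0006375625) = 0.02765.
z* for 95% confidence is 1.960, so the margin of error is 1.960 × 0.02765 = 0.05419.
Point estimate p̂₁ − p̂₂ = 0.1610 − 0.6890 = -0.5280.
-0.5280 ± 0.05419 → (-0.58219, -0.47381).
The interval (-0.58219, -0.47381) does not contain 0, so the difference is significant.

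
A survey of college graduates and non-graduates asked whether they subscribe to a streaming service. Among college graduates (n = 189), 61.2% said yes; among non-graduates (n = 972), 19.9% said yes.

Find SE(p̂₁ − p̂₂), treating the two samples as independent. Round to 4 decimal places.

Each SE is √(p̂(1−p̂)/n): √(0.6120·0.3880/189) = 0.03545 and √(0.1990·0.8010/972) = 0.01281.
SE(p̂₁ − p̂₂) = √(SE₁² + SE₂²) = √(0.0012567025 + 0.0001640961) = 0.03769, since the two samples are independent.

0.0377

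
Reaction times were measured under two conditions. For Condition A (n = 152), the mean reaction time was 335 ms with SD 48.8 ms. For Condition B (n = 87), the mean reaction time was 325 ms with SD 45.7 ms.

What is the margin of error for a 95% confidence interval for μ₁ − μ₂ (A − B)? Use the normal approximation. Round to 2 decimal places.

SE₁ = s₁/√n₁ = 48.8/√152 = 3.9582; SE₂ = 45.7/√87 = 4.8996.
Independent samples, unequal variances: SE_diff = √(SE₁² + SE₂²) = √(15.66734724 + 24.00608016) = 6.2987.
z* = 1.960, so margin of error = 1.960 × 6.2987 = 12.3455.

12.35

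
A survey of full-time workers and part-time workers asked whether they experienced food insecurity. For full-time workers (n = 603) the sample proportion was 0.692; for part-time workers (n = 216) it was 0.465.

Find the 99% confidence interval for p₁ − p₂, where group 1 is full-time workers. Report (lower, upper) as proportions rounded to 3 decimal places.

SE₁ = √(p̂₁(1−p̂₁)/n₁) = √(0.6920·0.3080/603) = 0.01880; SE₂ = √(0.4650·0.5350/216) = 0.03394.
Independent samples: SE of the difference = √(SE₁² + SE₂²) = √(0.00035344 + 0.0011519236) = 0.03880.
z* for 99% confidence is 2.576, so the margin of error is 2.576 × 0.03880 = 0.09995.
Point estimate p̂₁ − p̂₂ = 0.6920 − 0.4650 = 0.2270.
0.2270 ± 0.09995 → (0.127, 0.327).

(0.127, 0.327)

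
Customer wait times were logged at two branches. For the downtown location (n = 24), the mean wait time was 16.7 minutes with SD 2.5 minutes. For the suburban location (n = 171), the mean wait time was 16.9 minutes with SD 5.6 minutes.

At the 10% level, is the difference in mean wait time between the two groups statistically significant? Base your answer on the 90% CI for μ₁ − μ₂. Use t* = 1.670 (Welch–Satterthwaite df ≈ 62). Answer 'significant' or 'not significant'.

Standard errors of each mean: 2.5/√24 = 0.5103 and 5.6/√171 = 0.4282.
SE(x̄₁ − x̄₂) = √(0.5103² + 0.4282²) = 0.6662 for independent samples with unequal variances.
With t* = 1.670, the margin is 1.670 × 0.6662 = 1.1126.
x̄₁ − x̄₂ = 16.7 − 16.9 = -0.2000; the interval is -0.2000 ± 1.1126 = (-1.3126, 0.9126).
The interval (-1.3126, 0.9126) contains 0, so the difference is not significant.

not significant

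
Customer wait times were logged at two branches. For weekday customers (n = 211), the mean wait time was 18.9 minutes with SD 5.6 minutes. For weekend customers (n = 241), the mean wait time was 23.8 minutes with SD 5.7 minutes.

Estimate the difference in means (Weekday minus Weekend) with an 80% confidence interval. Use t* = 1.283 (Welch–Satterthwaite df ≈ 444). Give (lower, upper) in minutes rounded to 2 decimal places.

(-5.58, -4.22)

Standard errors of each mean: 5.6/√211 = 0.3855 and 5.7/√241 = 0.3672.
SE(x̄₁ − x̄₂) = √(0.3855² + 0.3672²) = 0.5324 for independent samples with unequal variances.
With t* = 1.283, the margin is 1.283 × 0.5324 = 0.6831.
x̄₁ − x̄₂ = 18.9 − 23.8 = -4.9000; the interval is -4.9000 ± 0.6831 = (-5.58, -4.22).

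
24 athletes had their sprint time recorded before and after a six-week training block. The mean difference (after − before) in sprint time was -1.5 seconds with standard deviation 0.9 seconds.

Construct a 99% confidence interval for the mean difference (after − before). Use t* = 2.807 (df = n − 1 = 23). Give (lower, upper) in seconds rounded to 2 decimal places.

This is a matched-pairs design, so SE = s_d/√n = 0.9/√24 = 0.1837.
Margin = 2.807 × 0.1837 = 0.5156; the interval is -1.5 ± 0.5156 = (-2.02, -0.98).

(-2.02, -0.98)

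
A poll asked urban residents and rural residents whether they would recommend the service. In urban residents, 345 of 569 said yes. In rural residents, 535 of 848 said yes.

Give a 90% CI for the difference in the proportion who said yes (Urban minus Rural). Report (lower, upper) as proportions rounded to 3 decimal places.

(-0.068, 0.019)

p̂₁ = 345/569 = 0.6063 and p̂₂ = 535/848 = 0.6309.
SE₁ = √(p̂₁(1−p̂₁)/n₁) = √(0.6063·0.3937/569) = 0.02048; SE₂ = √(0.6309·0.3691/848) = 0.01657.
Independent samples: SE of the difference = √(SE₁² + SE₂²) = √(0.0004194304 + 0.0002745649) = 0.02634.
z* for 90% confidence is 1.645, so the margin of error is 1.645 × 0.02634 = 0.04333.
Point estimate p̂₁ − p̂₂ = 0.6063 − 0.6309 = -0.0246.
-0.0246 ± 0.04333 → (-0.068, 0.019).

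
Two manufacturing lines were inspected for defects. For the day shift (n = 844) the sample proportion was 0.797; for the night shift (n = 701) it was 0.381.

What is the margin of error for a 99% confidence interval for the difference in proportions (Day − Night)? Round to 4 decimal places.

0.0592

The two standard errors are √(0.7970×0.2030/844) = 0.01385 and √(0.3810×0.6190/701) = 0.01834.
Because the samples are independent, SE_diff = √(0.01385² + 0.01834²) = 0.02298.
Using z* = 2.576 for 99%, ME = 2.576 × 0.02298 = 0.05920.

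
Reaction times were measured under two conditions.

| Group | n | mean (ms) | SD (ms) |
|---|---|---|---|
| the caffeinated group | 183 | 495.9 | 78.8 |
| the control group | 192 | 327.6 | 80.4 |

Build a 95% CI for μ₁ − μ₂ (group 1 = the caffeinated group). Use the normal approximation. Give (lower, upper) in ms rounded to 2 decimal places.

(152.19, 184.41)

Per-group SEs: s₁/√n₁ = 78.8/√183 = 5.8251, s₂/√n₂ = 80.4/√192 = 5.8024.
Unpooled SE of the difference: √(33.93179001 + 33.66784576) = 8.2219.
Margin of error = z* · SE = 1.960 × 8.2219 = 16.1149.
x̄₁ − x̄₂ = 495.9 − 327.6 = 168.3000.
CI: 168.3000 ± 16.1149 = (152.19, 184.41).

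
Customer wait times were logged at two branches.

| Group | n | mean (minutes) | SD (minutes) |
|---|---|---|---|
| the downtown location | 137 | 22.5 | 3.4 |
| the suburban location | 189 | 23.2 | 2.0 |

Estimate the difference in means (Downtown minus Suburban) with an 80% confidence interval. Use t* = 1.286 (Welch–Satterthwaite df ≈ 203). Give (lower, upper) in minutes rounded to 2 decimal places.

(-1.12, -0.28)

Standard errors of each mean: 3.4/√137 = 0.2905 and 2.0/√189 = 0.1455.
SE(x̄₁ − x̄₂) = √(0.2905² + 0.1455²) = 0.3249 for independent samples with unequal variances.
With t* = 1.286, the margin is 1.286 × 0.3249 = 0.4178.
x̄₁ − x̄₂ = 22.5 − 23.2 = -0.7000; the interval is -0.7000 ± 0.4178 = (-1.12, -0.28).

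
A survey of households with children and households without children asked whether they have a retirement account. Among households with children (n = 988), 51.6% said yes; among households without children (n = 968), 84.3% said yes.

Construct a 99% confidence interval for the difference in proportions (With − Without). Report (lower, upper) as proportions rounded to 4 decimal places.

(-0.3778, -0.2762)

The two standard errors are √(0.5160×0.4840/988) = 0.01590 and √(0.8430×0.1570/968) = 0.01169.
Because the samples are independent, SE_diff = √(0.01590² + 0.01169²) = 0.01973.
Using z* = 2.576 for 99%, ME = 2.576 × 0.01973 = 0.05082.
p̂₁ − p̂₂ = -0.3270; interval -0.3270 ± 0.05082 gives (-0.3778, -0.2762).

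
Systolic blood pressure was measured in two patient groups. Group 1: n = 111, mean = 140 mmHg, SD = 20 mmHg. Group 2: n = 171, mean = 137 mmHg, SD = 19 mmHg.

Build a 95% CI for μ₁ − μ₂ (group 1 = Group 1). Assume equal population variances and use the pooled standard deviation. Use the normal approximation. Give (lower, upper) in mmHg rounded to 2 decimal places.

(-1.63, 7.63)

Pooled variance s_p² = [110·20² + 170·19²] / (111+171−2) = 376.3214, so s_p = 19.3990.
SE_diff = s_p·√(1/n₁ + 1/n₂) = 19.3990·√(1/111 + 1/171) = 2.3645.
z* = 1.960; margin = 1.960 × 2.3645 = 4.6344.
Difference = 140 − 137 = 3.0000.
3.0000 ± 4.6344 → (-1.63, 7.63).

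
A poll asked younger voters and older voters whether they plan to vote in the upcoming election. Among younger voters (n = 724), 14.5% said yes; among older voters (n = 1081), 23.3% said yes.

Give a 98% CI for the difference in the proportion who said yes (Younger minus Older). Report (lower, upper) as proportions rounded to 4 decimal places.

(-0.1307, -0.0453)

Each SE is √(p̂(1−p̂)/n): √(0.1450·0.8550/724) = 0.01309 and √(0.2330·0.7670/1081) = 0.01286.
SE(p̂₁ − p̂₂) = √(SE₁² + SE₂²) = √(0.0001713481 + 0.0001653796) = 0.01835, since the two samples are independent.
At 98% confidence z* = 2.326; margin = 2.326 × 0.01835 = 0.04268.
The difference is 0.1450 − 0.2330 = -0.0880, so the interval is -0.0880 ± 0.04268 = (-0.1307, -0.0453).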